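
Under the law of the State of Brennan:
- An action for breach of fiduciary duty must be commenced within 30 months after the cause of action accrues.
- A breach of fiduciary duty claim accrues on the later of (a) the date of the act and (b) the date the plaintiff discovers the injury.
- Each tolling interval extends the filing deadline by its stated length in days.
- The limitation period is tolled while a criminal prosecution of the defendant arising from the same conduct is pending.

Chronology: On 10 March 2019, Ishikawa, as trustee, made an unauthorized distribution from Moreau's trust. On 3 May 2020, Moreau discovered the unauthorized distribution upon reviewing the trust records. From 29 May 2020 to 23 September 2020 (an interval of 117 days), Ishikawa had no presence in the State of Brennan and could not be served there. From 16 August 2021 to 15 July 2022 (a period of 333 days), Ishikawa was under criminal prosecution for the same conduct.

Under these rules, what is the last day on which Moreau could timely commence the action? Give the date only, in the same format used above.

2 October 2023

The claim accrued on 3 May 2020 — the later of the 10 March 2019 act and the 3 May 2020 discovery.
Adding the 30 months base period to 3 May 2020 gives a deadline of 3 November 2022, before any tolling.
The pending criminal prosecution from 16 August 2021 to 15 July 2022 tolled the period for 333 days, extending the deadline to 2 October 2023.
Although the defendant's absence ran from 29 May 2020 to 23 September 2020, the stated rules do not make that a tolling event, so it is disregarded.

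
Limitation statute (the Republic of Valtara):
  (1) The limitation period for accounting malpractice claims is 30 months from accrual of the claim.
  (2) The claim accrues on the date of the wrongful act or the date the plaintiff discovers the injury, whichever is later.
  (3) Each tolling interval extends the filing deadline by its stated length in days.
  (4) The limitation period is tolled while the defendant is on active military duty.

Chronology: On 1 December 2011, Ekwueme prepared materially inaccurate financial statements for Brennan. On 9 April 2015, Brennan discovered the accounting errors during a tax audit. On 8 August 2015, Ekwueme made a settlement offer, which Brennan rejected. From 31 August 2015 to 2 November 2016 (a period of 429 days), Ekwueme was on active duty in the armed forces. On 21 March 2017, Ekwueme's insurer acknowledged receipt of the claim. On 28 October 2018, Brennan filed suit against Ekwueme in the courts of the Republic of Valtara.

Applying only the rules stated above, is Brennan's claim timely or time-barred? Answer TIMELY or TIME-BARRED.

TIMELY

Because discovery on 9 April 2015 post-dates the 1 December 2011 act, accrual under the later-of rule falls on 9 April 2015.
30 months from 9 April 2015 is 9 October 2017.
Because the defendant's active military service ran from 31 August 2015 to 2 November 2016, the deadline is extended by 429 days to 12 December 2018.
Nothing else in the chronology tolls or restarts the period.
The 28 October 2018 filing precedes the 12 December 2018 deadline; the claim is timely.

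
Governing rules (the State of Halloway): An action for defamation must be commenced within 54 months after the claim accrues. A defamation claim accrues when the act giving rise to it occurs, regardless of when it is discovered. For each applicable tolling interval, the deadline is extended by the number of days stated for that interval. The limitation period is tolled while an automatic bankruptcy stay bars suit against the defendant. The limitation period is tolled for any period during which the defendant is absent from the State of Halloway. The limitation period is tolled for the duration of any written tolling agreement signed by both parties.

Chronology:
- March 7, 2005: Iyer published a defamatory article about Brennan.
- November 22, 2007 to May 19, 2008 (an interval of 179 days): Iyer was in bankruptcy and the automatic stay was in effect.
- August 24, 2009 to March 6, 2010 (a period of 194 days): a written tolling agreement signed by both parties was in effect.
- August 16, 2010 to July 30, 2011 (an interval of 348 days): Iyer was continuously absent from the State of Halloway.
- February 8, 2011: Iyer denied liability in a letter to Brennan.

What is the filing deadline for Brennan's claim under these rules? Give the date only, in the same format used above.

The claim accrued on March 7, 2005, when the wrongful act occurred.
54 months from March 7, 2005 is September 7, 2009.
The automatic bankruptcy stay from November 22, 2007 to May 19, 2008 tolled the period for 179 days, extending the deadline to March 5, 2010.
Because the written tolling agreement ran from August 24, 2009 to March 6, 2010, the deadline is extended by 194 days to September 15, 2010.
The period was tolled for 348 days by the defendant's absence from the jurisdiction (August 16, 2010 to July 30, 2011), pushing the deadline to August 29, 2011.
None of the other events listed affects the running of the period under the stated rules.

August 29, 2011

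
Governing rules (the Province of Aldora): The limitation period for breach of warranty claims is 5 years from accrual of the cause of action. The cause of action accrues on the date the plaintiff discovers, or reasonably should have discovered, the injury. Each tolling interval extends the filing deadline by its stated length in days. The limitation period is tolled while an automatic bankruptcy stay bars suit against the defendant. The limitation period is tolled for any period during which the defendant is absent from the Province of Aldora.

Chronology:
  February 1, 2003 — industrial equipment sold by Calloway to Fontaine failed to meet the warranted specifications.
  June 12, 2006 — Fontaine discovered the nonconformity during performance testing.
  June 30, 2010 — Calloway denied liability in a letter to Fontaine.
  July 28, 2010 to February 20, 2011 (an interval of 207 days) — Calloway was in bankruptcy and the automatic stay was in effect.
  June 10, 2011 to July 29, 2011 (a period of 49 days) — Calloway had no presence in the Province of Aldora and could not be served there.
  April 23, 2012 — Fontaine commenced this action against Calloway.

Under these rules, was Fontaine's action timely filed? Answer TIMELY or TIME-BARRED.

Under the discovery rule, the claim accrued on June 12, 2006, when Fontaine discovered the injury — not on the February 1, 2003 date of the underlying act.
The untolled deadline — 5 years after June 12, 2006 — is June 12, 2011.
The automatic bankruptcy stay from July 28, 2010 to February 20, 2011 tolled the period for 207 days, extending the deadline to January 5, 2012.
The defendant's absence from the jurisdiction from June 10, 2011 to July 29, 2011 tolled the period for 49 days, extending the deadline to February 23, 2012.
Nothing else in the chronology tolls or restarts the period.
The April 23, 2012 filing falls after the February 23, 2012 deadline; the claim is time-barred.

TIME-BARRED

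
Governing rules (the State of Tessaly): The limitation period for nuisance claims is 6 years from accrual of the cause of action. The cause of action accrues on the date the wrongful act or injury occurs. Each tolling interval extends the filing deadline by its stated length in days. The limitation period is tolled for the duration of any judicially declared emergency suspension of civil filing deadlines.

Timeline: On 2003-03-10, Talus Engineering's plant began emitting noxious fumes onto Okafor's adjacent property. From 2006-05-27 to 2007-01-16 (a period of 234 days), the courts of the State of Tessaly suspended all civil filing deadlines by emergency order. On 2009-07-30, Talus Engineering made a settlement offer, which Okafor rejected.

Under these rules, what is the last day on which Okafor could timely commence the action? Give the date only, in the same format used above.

The cause of action accrued on 2003-03-10, the date of the act.
Adding the 6 years base period to 2003-03-10 gives a deadline of 2009-03-10, before any tolling.
Because the emergency suspension of filing deadlines ran from 2006-05-27 to 2007-01-16, the deadline is extended by 234 days to 2009-10-30.
The other events in the timeline have no effect on the limitation period under the stated rules.

2009-10-30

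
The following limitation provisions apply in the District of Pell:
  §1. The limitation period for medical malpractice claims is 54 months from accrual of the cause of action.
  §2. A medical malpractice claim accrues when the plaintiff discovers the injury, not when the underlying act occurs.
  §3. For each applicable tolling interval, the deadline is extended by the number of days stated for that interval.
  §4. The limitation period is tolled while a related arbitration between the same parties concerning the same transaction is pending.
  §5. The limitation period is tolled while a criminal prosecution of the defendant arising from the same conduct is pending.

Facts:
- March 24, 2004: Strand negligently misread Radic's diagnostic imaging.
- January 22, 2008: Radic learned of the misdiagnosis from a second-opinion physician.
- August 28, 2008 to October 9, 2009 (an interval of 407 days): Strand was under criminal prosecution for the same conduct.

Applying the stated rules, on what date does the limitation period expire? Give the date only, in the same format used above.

September 2, 2013

Under the discovery rule, the claim accrued on January 22, 2008, when Radic discovered the injury — not on the March 24, 2004 date of the underlying act.
54 months from January 22, 2008 is July 22, 2012.
Because the pending criminal prosecution ran from August 28, 2008 to October 9, 2009, the deadline is extended by 407 days to September 2, 2013.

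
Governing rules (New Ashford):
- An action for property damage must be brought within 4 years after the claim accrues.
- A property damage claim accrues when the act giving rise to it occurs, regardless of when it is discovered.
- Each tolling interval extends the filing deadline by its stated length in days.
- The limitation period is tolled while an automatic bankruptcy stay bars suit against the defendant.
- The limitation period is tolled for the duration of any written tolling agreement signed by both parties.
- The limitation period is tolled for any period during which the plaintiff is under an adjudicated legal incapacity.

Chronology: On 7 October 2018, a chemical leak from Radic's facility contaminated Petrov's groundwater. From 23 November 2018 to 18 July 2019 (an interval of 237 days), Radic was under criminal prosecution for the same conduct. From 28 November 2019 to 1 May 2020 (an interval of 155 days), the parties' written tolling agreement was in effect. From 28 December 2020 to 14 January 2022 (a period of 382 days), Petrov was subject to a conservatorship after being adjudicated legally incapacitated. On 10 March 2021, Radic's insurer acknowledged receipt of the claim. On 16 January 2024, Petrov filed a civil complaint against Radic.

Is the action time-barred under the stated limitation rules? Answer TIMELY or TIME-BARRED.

TIMELY

The claim accrued on 7 October 2018, the date of the act.
4 years from 7 October 2018 is 7 October 2022.
Because the written tolling agreement ran from 28 November 2019 to 1 May 2020, the deadline is extended by 155 days to 11 March 2023.
Because the plaintiff's legal incapacity ran from 28 December 2020 to 14 January 2022, the deadline is extended by 382 days to 27 March 2024.
The pending criminal prosecution from 23 November 2018 to 18 July 2019 does not toll the period, because no stated rule makes a criminal prosecution a tolling event.
Nothing else in the chronology tolls or restarts the period.
Filing on 16 January 2024 beat the 27 March 2024 deadline — the action is timely.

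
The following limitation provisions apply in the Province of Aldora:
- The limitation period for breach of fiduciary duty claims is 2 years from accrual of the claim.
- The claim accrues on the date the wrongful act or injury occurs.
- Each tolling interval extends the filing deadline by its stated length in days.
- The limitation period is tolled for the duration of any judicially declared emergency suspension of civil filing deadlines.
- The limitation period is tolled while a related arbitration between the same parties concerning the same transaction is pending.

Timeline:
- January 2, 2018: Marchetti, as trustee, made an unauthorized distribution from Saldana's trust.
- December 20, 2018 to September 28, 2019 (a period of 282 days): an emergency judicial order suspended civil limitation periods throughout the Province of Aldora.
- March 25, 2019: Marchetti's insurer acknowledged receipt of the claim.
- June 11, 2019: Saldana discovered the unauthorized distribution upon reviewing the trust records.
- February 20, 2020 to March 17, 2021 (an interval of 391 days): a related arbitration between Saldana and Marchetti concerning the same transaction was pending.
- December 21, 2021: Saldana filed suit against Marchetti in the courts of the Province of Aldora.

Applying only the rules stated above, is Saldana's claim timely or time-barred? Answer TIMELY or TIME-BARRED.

TIME-BARRED

Accrual is governed by the date of the act, so the period began to run on January 2, 2018; the later discovery on June 11, 2019 is irrelevant under the stated rule.
Adding the 2 years base period to January 2, 2018 gives a deadline of January 2, 2020, before any tolling.
Because the emergency suspension of filing deadlines ran from December 20, 2018 to September 28, 2019, the deadline is extended by 282 days to October 10, 2020.
Because the pending related arbitration ran from February 20, 2020 to March 17, 2021, the deadline is extended by 391 days to November 5, 2021.
Nothing else in the chronology tolls or restarts the period.
The December 21, 2021 filing falls after the November 5, 2021 deadline; the claim is time-barred.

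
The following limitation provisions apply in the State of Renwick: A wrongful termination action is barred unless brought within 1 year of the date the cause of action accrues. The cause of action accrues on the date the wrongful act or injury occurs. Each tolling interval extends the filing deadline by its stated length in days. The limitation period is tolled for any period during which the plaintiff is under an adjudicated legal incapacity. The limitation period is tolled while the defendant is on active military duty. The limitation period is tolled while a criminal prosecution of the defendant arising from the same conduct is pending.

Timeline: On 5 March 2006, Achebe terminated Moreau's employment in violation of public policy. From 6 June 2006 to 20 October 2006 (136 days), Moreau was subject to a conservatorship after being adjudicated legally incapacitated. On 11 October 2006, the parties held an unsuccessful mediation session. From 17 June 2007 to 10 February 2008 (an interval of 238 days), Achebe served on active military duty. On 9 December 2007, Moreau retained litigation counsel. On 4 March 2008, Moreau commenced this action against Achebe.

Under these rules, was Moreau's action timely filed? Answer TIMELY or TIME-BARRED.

TIMELY

The limitation period began to run on 5 March 2006.
1 year from 5 March 2006 is 5 March 2007.
The period was tolled for 136 days by the plaintiff's legal incapacity (6 June 2006 to 20 October 2006), pushing the deadline to 19 July 2007.
The period was tolled for 238 days by the defendant's active military service (17 June 2007 to 10 February 2008), pushing the deadline to 13 March 2008.
None of the other events listed affects the running of the period under the stated rules.
Filing on 4 March 2008 beat the 13 March 2008 deadline — the action is timely.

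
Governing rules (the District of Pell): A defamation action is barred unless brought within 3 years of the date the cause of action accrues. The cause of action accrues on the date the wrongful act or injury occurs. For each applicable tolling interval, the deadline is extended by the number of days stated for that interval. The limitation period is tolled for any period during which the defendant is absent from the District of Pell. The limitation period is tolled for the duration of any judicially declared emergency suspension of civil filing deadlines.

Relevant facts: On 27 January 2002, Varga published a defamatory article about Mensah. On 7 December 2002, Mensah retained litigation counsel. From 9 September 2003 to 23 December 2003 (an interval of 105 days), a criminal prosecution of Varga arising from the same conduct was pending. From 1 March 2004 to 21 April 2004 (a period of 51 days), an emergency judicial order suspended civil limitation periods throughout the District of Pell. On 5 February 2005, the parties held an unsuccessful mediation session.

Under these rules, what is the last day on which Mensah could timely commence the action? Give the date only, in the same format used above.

19 March 2005

The cause of action accrued on 27 January 2002, the date of the act.
3 years from 27 January 2002 is 27 January 2005.
The emergency suspension of filing deadlines from 1 March 2004 to 21 April 2004 tolled the period for 51 days, extending the deadline to 19 March 2005.
Although a criminal prosecution ran from 9 September 2003 to 23 December 2003, the stated rules do not make that a tolling event, so it is disregarded.
None of the other events listed affects the running of the period under the stated rules.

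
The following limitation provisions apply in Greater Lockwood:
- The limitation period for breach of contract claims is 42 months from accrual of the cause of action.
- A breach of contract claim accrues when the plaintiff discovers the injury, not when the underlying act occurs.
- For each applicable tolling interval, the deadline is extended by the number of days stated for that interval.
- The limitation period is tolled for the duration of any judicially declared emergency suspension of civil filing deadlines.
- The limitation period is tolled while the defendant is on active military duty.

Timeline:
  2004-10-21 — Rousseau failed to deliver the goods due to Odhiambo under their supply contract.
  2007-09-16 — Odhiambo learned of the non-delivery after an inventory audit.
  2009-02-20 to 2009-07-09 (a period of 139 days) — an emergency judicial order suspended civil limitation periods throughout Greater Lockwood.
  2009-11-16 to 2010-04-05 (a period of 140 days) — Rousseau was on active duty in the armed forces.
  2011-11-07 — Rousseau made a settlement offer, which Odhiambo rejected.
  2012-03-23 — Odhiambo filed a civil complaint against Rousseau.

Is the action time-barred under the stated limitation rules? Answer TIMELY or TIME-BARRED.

Accrual is tied to discovery, so the period began on 2007-09-16 rather than on 2004-10-21 when the act occurred.
The untolled deadline — 42 months after 2007-09-16 — is 2011-03-16.
Because the emergency suspension of filing deadlines ran from 2009-02-20 to 2009-07-09, the deadline is extended by 139 days to 2011-08-02.
The defendant's active military service from 2009-11-16 to 2010-04-05 tolled the period for 140 days, extending the deadline to 2011-12-20.
The other events in the timeline have no effect on the limitation period under the stated rules.
Filing on 2012-03-23 missed the 2011-12-20 deadline — the action is time-barred.

TIME-BARRED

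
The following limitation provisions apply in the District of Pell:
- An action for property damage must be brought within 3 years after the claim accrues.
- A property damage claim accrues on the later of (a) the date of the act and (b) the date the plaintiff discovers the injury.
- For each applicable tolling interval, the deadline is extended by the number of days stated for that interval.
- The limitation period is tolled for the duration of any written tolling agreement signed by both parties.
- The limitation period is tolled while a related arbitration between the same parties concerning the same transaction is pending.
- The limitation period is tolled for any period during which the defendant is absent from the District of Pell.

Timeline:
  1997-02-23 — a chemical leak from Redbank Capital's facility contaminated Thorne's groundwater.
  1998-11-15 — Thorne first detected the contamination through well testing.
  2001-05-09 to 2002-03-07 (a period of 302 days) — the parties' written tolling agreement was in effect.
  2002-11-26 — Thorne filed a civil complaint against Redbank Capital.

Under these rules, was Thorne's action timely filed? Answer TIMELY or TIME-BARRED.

Because discovery on 1998-11-15 post-dates the 1997-02-23 act, accrual under the later-of rule falls on 1998-11-15.
The untolled deadline — 3 years after 1998-11-15 — is 2001-11-15.
The period was tolled for 302 days by the written tolling agreement (2001-05-09 to 2002-03-07), pushing the deadline to 2002-09-13.
The 2002-11-26 filing falls after the 2002-09-13 deadline; the claim is time-barred.

TIME-BARRED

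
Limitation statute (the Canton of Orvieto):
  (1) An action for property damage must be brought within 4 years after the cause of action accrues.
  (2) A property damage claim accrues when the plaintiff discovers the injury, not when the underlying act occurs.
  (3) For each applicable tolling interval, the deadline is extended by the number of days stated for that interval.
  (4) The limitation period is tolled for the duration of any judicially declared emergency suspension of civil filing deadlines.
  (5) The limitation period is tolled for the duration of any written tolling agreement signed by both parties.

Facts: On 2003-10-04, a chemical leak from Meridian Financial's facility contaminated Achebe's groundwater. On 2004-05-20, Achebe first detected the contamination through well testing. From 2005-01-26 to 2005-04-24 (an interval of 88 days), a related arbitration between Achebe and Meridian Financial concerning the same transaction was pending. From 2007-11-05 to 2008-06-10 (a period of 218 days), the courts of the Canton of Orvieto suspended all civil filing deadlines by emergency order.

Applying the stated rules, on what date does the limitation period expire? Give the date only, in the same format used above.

2008-12-24

Under the discovery rule, the claim accrued on 2004-05-20, when Achebe discovered the injury — not on the 2003-10-04 date of the underlying act.
Adding the 4 years base period to 2004-05-20 gives a deadline of 2008-05-20, before any tolling.
The emergency suspension of filing deadlines from 2007-11-05 to 2008-06-10 tolled the period for 218 days, extending the deadline to 2008-12-24.
No stated provision tolls the period for a pending arbitration, so the interval from 2005-01-26 to 2005-04-24 has no effect on the deadline.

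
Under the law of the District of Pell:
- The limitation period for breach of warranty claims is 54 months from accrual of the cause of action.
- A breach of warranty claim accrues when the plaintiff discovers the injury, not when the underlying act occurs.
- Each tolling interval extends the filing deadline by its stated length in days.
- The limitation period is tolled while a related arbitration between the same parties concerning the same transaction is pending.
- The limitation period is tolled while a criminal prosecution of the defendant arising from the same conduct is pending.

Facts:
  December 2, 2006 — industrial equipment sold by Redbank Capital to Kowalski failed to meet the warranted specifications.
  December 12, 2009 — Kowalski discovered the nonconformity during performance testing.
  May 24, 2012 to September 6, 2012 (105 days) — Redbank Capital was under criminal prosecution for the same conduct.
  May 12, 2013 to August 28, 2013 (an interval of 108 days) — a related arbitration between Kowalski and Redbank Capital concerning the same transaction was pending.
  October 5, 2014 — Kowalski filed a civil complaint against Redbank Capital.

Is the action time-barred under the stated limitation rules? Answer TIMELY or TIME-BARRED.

TIMELY

Accrual is tied to discovery, so the period began on December 12, 2009 rather than on December 2, 2006 when the act occurred.
The untolled deadline — 54 months after December 12, 2009 — is June 12, 2014.
Because the pending criminal prosecution ran from May 24, 2012 to September 6, 2012, the deadline is extended by 105 days to September 25, 2014.
Because the pending related arbitration ran from May 12, 2013 to August 28, 2013, the deadline is extended by 108 days to January 11, 2015.
Kowalski filed on October 5, 2014, before the January 11, 2015 deadline, so the action is timely.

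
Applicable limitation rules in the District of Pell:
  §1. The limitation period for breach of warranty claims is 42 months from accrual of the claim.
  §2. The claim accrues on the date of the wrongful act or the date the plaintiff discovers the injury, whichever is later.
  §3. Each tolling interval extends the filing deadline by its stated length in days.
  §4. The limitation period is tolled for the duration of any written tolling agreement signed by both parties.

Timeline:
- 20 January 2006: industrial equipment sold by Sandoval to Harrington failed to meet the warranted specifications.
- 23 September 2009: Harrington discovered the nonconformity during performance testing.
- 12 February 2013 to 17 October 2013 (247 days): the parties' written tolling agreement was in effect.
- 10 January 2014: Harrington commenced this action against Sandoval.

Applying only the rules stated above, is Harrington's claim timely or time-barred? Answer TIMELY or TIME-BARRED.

TIME-BARRED

Taking the later of the act (20 January 2006) and discovery (23 September 2009), the claim accrued on 23 September 2009.
Adding the 42 months base period to 23 September 2009 gives a deadline of 23 March 2013, before any tolling.
The period was tolled for 247 days by the written tolling agreement (12 February 2013 to 17 October 2013), pushing the deadline to 25 November 2013.
Filing on 10 January 2014 missed the 25 November 2013 deadline — the action is time-barred.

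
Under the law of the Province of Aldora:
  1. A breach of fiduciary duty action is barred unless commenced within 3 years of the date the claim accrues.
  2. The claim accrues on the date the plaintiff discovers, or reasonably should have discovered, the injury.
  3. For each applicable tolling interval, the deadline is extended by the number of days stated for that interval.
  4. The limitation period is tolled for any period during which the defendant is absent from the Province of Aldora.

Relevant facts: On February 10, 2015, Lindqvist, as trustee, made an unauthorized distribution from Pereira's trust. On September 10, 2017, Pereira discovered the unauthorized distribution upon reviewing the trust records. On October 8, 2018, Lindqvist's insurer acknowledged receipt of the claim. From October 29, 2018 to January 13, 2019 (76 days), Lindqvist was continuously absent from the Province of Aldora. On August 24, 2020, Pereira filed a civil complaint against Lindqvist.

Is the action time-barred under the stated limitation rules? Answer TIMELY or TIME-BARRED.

TIMELY

Under the discovery rule, the claim accrued on September 10, 2017, when Pereira discovered the injury — not on the February 10, 2015 date of the underlying act.
The untolled deadline — 3 years after September 10, 2017 — is September 10, 2020.
The period was tolled for 76 days by the defendant's absence from the jurisdiction (October 29, 2018 to January 13, 2019), pushing the deadline to November 25, 2020.
The other events in the timeline have no effect on the limitation period under the stated rules.
The August 24, 2020 filing precedes the November 25, 2020 deadline; the claim is timely.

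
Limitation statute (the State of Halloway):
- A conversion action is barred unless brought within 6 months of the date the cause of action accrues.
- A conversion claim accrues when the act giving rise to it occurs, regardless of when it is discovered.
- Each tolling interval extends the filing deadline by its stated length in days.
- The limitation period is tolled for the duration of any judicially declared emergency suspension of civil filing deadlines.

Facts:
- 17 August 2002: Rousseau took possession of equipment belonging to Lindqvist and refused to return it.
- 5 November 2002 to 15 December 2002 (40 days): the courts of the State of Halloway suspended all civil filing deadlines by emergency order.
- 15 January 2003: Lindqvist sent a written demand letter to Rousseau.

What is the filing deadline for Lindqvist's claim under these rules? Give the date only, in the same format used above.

29 March 2003

The claim accrued on 17 August 2002, when the wrongful act occurred.
Adding the 6 months base period to 17 August 2002 gives a deadline of 17 February 2003, before any tolling.
Because the emergency suspension of filing deadlines ran from 5 November 2002 to 15 December 2002, the deadline is extended by 40 days to 29 March 2003.
Nothing else in the chronology tolls or restarts the period.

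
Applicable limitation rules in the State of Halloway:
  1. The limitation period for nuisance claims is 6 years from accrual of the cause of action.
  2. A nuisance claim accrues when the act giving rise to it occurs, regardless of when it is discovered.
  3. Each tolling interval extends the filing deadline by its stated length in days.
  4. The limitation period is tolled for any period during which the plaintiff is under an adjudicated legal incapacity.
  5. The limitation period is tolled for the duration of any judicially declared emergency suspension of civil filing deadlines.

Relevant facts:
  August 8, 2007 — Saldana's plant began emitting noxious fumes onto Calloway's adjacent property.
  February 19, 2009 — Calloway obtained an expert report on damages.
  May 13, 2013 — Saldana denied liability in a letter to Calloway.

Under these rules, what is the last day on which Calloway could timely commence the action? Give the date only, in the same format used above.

August 8, 2013

The limitation period began to run on August 8, 2007.
Adding the 6 years base period to August 8, 2007 gives a deadline of August 8, 2013, before any tolling.
The other events in the timeline have no effect on the limitation period under the stated rules.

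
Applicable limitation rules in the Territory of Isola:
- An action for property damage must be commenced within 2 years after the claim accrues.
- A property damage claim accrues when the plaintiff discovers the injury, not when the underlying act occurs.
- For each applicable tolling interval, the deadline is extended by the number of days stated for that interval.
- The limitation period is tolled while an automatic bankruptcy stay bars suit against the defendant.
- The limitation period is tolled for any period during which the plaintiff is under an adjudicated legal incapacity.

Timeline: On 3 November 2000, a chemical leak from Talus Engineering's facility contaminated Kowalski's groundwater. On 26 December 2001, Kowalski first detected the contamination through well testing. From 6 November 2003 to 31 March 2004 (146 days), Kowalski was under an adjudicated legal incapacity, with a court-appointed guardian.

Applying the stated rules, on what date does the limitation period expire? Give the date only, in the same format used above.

Accrual is tied to discovery, so the period began on 26 December 2001 rather than on 3 November 2000 when the act occurred.
Adding the 2 years base period to 26 December 2001 gives a deadline of 26 December 2003, before any tolling.
The plaintiff's legal incapacity from 6 November 2003 to 31 March 2004 tolled the period for 146 days, extending the deadline to 20 May 2004.

20 May 2004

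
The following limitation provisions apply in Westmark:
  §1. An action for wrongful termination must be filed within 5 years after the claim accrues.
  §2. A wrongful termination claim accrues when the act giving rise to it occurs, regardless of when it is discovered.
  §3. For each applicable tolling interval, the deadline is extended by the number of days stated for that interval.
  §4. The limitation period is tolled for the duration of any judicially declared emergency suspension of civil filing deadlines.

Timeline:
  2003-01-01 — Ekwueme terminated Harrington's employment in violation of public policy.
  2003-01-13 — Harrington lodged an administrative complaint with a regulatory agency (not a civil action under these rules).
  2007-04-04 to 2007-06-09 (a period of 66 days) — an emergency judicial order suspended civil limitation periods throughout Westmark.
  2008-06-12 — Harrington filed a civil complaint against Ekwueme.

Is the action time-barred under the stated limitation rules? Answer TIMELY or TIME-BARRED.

TIME-BARRED

The claim accrued on 2003-01-01, the date of the act.
Adding the 5 years base period to 2003-01-01 gives a deadline of 2008-01-01, before any tolling.
The emergency suspension of filing deadlines from 2007-04-04 to 2007-06-09 tolled the period for 66 days, extending the deadline to 2008-03-07.
The other events in the timeline have no effect on the limitation period under the stated rules.
The 2008-06-12 filing falls after the 2008-03-07 deadline; the claim is time-barred.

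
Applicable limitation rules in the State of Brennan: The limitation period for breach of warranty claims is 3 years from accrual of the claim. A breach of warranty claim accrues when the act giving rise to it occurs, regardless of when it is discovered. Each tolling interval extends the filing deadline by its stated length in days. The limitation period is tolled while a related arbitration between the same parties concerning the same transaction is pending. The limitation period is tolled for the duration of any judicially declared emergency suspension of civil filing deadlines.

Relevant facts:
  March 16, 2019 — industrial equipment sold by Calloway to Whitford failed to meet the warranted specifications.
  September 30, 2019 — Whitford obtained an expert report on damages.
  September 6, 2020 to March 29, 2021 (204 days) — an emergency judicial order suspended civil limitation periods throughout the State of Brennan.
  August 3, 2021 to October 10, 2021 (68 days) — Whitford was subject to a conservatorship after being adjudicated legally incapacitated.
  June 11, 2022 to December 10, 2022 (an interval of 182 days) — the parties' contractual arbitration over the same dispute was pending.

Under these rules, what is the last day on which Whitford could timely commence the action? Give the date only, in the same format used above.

The claim accrued on March 16, 2019, the date of the act.
The untolled deadline — 3 years after March 16, 2019 — is March 16, 2022.
Because the emergency suspension of filing deadlines ran from September 6, 2020 to March 29, 2021, the deadline is extended by 204 days to October 6, 2022.
The period was tolled for 182 days by the pending related arbitration (June 11, 2022 to December 10, 2022), pushing the deadline to April 6, 2023.
No stated provision tolls the period for the plaintiff's incapacity, so the interval from August 3, 2021 to October 10, 2021 has no effect on the deadline.
The other events in the timeline have no effect on the limitation period under the stated rules.

April 6, 2023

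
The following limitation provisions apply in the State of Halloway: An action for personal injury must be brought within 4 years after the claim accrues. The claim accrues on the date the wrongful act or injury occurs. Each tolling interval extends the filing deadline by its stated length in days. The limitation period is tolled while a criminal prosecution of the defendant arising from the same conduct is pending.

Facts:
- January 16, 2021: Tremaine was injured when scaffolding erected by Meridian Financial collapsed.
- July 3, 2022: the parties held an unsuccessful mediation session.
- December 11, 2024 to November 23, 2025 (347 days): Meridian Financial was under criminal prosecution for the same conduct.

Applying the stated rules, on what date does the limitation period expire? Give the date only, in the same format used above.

December 29, 2025

The claim accrued on January 16, 2021, the date of the act.
Adding the 4 years base period to January 16, 2021 gives a deadline of January 16, 2025, before any tolling.
The pending criminal prosecution from December 11, 2024 to November 23, 2025 tolled the period for 347 days, extending the deadline to December 29, 2025.
None of the other events listed affects the running of the period under the stated rules.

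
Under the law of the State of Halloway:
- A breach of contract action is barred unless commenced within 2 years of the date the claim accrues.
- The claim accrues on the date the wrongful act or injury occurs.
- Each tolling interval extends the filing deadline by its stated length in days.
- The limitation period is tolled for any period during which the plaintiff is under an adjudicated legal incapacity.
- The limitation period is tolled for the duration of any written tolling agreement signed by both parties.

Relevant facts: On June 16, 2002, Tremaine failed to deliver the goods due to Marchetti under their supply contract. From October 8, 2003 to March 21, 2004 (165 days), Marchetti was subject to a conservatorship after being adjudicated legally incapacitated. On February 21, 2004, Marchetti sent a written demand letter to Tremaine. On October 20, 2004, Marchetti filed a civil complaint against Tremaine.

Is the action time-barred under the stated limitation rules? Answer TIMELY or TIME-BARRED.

The claim accrued on June 16, 2002, the date of the act.
Adding the 2 years base period to June 16, 2002 gives a deadline of June 16, 2004, before any tolling.
The plaintiff's legal incapacity from October 8, 2003 to March 21, 2004 tolled the period for 165 days, extending the deadline to November 28, 2004.
None of the other events listed affects the running of the period under the stated rules.
Marchetti filed on October 20, 2004, before the November 28, 2004 deadline, so the action is timely.

TIMELY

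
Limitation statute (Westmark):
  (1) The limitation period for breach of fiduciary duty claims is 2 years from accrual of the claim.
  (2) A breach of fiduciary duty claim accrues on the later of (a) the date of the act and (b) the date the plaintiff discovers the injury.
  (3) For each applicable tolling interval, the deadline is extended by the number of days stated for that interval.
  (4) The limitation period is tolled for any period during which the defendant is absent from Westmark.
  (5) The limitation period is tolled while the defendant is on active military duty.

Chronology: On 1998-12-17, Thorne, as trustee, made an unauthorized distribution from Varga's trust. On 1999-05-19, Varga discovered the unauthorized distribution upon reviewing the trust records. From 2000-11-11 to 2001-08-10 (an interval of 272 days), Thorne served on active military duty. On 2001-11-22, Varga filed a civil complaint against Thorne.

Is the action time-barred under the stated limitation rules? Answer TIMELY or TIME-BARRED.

The claim accrued on 1999-05-19 — the later of the 1998-12-17 act and the 1999-05-19 discovery.
The untolled deadline — 2 years after 1999-05-19 — is 2001-05-19.
Because the defendant's active military service ran from 2000-11-11 to 2001-08-10, the deadline is extended by 272 days to 2002-02-15.
Filing on 2001-11-22 beat the 2002-02-15 deadline — the action is timely.

TIMELY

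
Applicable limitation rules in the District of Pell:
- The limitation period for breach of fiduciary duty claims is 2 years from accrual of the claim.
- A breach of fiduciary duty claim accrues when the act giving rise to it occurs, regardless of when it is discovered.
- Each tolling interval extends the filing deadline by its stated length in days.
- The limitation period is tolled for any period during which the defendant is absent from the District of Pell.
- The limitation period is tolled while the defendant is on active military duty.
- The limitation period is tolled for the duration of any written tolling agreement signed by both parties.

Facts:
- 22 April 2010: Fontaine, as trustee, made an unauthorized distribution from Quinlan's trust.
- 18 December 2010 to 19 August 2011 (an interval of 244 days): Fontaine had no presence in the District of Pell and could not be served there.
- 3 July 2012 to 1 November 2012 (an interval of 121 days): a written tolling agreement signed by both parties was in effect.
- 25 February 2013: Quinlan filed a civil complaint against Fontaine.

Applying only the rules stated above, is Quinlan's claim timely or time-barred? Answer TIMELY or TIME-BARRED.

TIMELY

The claim accrued on 22 April 2010, when the wrongful act occurred.
2 years from 22 April 2010 is 22 April 2012.
The defendant's absence from the jurisdiction from 18 December 2010 to 19 August 2011 tolled the period for 244 days, extending the deadline to 22 December 2012.
The written tolling agreement from 3 July 2012 to 1 November 2012 tolled the period for 121 days, extending the deadline to 22 April 2013.
Quinlan filed on 25 February 2013, before the 22 April 2013 deadline, so the action is timely.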